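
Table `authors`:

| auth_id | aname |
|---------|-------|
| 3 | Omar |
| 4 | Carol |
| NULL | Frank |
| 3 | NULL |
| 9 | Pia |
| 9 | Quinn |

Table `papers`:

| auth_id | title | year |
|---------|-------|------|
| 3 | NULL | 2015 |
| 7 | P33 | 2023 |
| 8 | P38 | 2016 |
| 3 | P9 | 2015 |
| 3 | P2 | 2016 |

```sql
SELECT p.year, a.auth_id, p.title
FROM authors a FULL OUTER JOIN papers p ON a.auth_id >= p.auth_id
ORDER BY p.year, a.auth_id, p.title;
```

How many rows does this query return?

FULL OUTER JOIN keeps every row from both sides; unmatched rows get NULL for the other side's columns.
Matching on a.auth_id >= p.auth_id. A NULL in a compared column never satisfies the condition.
- a (auth_id=3) pairs with 3 row(s) of p.
- a (auth_id=4) pairs with 3 row(s) of p.
- a (auth_id=NULL) has no partner → padded with NULL.
- a (auth_id=3) pairs with 3 row(s) of p.
- a (auth_id=9) pairs with 5 row(s) of p.
- a (auth_id=9) pairs with 5 row(s) of p.
Total: 19 matched + 1 padded = 20 rows.

20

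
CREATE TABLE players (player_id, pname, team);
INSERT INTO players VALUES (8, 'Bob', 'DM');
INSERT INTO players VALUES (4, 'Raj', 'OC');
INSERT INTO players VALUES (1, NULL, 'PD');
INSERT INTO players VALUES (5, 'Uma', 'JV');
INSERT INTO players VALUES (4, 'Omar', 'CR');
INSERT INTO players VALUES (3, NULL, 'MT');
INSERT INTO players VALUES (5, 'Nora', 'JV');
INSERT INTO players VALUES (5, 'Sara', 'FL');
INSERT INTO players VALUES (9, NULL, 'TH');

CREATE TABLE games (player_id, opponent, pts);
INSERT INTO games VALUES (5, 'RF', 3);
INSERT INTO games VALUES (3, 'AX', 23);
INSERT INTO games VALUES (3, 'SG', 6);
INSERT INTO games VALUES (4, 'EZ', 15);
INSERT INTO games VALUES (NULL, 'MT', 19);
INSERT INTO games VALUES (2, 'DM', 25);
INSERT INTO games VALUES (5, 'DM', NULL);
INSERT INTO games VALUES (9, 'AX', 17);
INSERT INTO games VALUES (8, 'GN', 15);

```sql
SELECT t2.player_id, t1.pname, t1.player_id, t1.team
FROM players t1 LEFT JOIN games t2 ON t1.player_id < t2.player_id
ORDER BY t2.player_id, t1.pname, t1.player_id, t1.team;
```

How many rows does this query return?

29

LEFT JOIN keeps every row from `players`; unmatched rows get NULL for `games`'s columns.
Matching on t1.player_id < t2.player_id. A NULL in a compared column never satisfies the condition.
- player_id=8: 1 matching t2 row(s), so 1 row(s) emitted.
- player_id=4: 4 matching t2 row(s), so 4 row(s) emitted.
- player_id=1: 8 matching t2 row(s), so 8 row(s) emitted.
- player_id=5: 2 matching t2 row(s), so 2 row(s) emitted.
- player_id=4: 4 matching t2 row(s), so 4 row(s) emitted.
- player_id=3: 5 matching t2 row(s), so 5 row(s) emitted.
- player_id=5: 2 matching t2 row(s), so 2 row(s) emitted.
- player_id=5: 2 matching t2 row(s), so 2 row(s) emitted.
- player_id=9: no t2 row matches, row kept with t2 columns NULL.
Total: 28 matched + 1 padded = 29 rows.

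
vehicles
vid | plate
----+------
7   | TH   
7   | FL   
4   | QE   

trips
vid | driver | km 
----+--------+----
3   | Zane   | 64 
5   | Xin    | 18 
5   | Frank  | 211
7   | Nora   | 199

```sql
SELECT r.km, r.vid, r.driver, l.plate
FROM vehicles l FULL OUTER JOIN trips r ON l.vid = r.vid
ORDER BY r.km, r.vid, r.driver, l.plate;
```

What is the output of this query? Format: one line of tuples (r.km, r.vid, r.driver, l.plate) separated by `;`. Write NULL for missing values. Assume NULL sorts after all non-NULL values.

(18, 5, Xin, NULL); (64, 3, Zane, NULL); (199, 7, Nora, FL); (199, 7, Nora, TH); (211, 5, Frank, NULL); (NULL, NULL, NULL, QE)

FULL OUTER JOIN keeps every row from both sides; unmatched rows get NULL for the other side's columns.
Matching on l.vid = r.vid.
- l[0] vid=7 → 1 match(es) in r → 1 row(s).
- l[1] vid=7 → 1 match(es) in r → 1 row(s).
- l[2] vid=4 → no match; kept with NULLs on the r side.
- 3 r row(s) had no l match → kept, l columns NULL.
After projecting and ordering:
r.km | r.vid | r.driver | l.plate
18 | 5 | Xin | NULL
64 | 3 | Zane | NULL
199 | 7 | Nora | FL
199 | 7 | Nora | TH
211 | 5 | Frank | NULL
NULL | NULL | NULL | QE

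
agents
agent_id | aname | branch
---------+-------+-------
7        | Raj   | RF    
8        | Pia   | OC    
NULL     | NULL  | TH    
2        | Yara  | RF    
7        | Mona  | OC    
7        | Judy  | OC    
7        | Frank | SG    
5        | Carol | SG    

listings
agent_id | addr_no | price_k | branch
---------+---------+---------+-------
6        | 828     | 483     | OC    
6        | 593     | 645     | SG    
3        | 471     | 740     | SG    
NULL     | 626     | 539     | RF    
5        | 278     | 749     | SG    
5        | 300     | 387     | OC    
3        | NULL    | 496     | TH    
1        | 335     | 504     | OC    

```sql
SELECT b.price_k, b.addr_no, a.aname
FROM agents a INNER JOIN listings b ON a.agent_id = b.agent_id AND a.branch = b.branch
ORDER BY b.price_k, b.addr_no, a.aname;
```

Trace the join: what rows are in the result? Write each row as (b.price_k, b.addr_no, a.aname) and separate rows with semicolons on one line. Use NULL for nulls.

INNER JOIN keeps only pairs where the ON condition holds.
Matching on a.agent_id = b.agent_id AND a.branch = b.branch. A NULL in a compared column never satisfies the condition.
- agent_id=7, branch=RF: no matching b row, dropped.
- agent_id=8, branch=OC: no matching b row, dropped.
- agent_id=NULL, branch=TH: no matching b row, dropped.
- agent_id=2, branch=RF: no matching b row, dropped.
- agent_id=7, branch=OC: no matching b row, dropped.
- agent_id=7, branch=OC: no matching b row, dropped.
- agent_id=7, branch=SG: no matching b row, dropped.
- agent_id=5, branch=SG: 1 matching b row(s), so 1 row(s) emitted.
After projecting and ordering:
b.price_k | b.addr_no | a.aname
749 | 278 | Carol

(749, 278, Carol)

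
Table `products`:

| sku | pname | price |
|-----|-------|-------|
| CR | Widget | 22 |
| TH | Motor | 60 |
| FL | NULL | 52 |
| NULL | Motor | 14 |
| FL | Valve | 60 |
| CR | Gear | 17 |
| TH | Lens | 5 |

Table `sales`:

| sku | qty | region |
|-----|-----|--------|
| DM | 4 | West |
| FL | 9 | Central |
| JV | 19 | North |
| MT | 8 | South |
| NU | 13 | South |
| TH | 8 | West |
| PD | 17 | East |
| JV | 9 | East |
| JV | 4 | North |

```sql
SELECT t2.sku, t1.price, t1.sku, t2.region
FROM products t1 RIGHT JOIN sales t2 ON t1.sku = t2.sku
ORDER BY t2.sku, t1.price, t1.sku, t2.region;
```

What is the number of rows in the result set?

11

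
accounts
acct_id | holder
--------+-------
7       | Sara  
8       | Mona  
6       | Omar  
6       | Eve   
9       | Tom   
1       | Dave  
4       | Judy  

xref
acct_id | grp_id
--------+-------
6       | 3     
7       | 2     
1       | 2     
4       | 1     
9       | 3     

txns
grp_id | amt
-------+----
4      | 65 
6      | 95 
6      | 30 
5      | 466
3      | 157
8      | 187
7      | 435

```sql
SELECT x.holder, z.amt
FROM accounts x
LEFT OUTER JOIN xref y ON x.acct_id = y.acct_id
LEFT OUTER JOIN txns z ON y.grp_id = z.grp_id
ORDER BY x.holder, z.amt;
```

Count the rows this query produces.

7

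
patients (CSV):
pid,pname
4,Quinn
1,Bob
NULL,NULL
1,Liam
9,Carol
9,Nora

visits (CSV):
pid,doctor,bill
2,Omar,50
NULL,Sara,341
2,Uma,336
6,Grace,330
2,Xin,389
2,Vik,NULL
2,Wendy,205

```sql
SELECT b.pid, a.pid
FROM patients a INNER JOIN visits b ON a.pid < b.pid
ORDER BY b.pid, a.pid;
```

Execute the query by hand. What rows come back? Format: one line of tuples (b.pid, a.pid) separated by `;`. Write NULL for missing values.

INNER JOIN keeps only pairs where the ON condition holds.
Matching on a.pid < b.pid. A NULL in a compared column never satisfies the condition.
- pid=4: 1 matching b row(s), so 1 row(s) emitted.
- pid=1: 6 matching b row(s), so 6 row(s) emitted.
- pid=NULL: no matching b row, dropped.
- pid=1: 6 matching b row(s), so 6 row(s) emitted.
- pid=9: no matching b row, dropped.
- pid=9: no matching b row, dropped.

(2, 1); (2, 1); (2, 1); (2, 1); (2, 1); (2, 1); (2, 1); (2, 1); (2, 1); (2, 1); (6, 1); (6, 1); (6, 4)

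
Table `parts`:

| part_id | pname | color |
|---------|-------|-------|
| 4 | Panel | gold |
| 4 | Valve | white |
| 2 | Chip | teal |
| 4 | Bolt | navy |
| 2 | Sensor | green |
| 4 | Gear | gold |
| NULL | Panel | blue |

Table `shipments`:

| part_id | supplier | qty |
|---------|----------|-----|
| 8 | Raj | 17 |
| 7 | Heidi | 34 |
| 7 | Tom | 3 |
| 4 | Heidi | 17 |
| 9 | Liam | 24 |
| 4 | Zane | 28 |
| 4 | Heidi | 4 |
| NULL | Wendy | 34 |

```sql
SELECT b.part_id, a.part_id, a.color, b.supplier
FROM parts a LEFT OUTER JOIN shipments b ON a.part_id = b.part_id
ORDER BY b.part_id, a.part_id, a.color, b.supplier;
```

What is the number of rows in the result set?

15

LEFT JOIN keeps every row from `parts`; unmatched rows get NULL for `shipments`'s columns.
Matching on a.part_id = b.part_id. A NULL in a compared column never satisfies the condition.
- a (part_id=4) pairs with 3 row(s) of b.
- a (part_id=4) pairs with 3 row(s) of b.
- a (part_id=2) has no partner → padded with NULL.
- a (part_id=4) pairs with 3 row(s) of b.
- a (part_id=2) has no partner → padded with NULL.
- a (part_id=4) pairs with 3 row(s) of b.
- a (part_id=NULL) has no partner → padded with NULL.
Total: 12 matched + 3 padded = 15 rows.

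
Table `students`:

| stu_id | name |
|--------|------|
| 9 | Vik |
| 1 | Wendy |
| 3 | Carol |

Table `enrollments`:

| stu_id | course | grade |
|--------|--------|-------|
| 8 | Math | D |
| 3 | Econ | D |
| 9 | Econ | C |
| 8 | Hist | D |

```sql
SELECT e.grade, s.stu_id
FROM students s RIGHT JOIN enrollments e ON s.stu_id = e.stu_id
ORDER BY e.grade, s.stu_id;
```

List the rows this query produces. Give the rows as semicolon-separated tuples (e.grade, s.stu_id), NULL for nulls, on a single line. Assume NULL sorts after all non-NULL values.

(C, 9); (D, 3); (D, NULL); (D, NULL)

RIGHT JOIN keeps every row from `enrollments`; unmatched rows get NULL for `students`'s columns.
Matching on s.stu_id = e.stu_id.
Matched pairs: 2; unmatched e rows kept: 2.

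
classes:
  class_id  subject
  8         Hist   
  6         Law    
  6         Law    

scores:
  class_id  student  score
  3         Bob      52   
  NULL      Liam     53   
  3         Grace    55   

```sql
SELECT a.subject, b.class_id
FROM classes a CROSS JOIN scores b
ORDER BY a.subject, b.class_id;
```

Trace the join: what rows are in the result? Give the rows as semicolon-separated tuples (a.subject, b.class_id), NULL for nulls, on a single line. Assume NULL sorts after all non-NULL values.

CROSS JOIN pairs every row of `classes` with every row of `scores`: 3 × 3 = 9 rows.
After projecting and ordering:
a.subject | b.class_id
Hist | 3
Hist | 3
Hist | NULL
Law | 3
Law | 3
Law | 3
Law | 3
Law | NULL
Law | NULL

(Hist, 3); (Hist, 3); (Hist, NULL); (Law, 3); (Law, 3); (Law, 3); (Law, 3); (Law, NULL); (Law, NULL)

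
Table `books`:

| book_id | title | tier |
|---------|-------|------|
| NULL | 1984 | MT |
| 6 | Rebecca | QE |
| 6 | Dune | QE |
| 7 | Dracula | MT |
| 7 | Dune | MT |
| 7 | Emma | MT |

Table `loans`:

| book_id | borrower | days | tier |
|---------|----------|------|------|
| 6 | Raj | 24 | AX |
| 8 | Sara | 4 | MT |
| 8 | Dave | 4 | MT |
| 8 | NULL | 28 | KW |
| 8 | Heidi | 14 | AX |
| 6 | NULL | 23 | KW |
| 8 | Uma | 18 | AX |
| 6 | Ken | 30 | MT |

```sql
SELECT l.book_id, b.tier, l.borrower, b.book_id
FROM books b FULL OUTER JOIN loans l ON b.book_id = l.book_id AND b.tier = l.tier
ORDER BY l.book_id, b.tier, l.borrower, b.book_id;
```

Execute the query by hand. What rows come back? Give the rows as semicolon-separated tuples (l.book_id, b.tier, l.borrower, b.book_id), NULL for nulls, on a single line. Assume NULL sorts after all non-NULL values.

(6, NULL, Ken, NULL); (6, NULL, Raj, NULL); (6, NULL, NULL, NULL); (8, NULL, Dave, NULL); (8, NULL, Heidi, NULL); (8, NULL, Sara, NULL); (8, NULL, Uma, NULL); (8, NULL, NULL, NULL); (NULL, MT, NULL, 7); (NULL, MT, NULL, 7); (NULL, MT, NULL, 7); (NULL, MT, NULL, NULL); (NULL, QE, NULL, 6); (NULL, QE, NULL, 6)

FULL OUTER JOIN keeps every row from both sides; unmatched rows get NULL for the other side's columns.
Matching on b.book_id = l.book_id AND b.tier = l.tier. A NULL in a compared column never satisfies the condition.
- b (book_id=NULL, tier=MT) has no partner → padded with NULL.
- b (book_id=6, tier=QE) has no partner → padded with NULL.
- b (book_id=6, tier=QE) has no partner → padded with NULL.
- b (book_id=7, tier=MT) has no partner → padded with NULL.
- b (book_id=7, tier=MT) has no partner → padded with NULL.
- b (book_id=7, tier=MT) has no partner → padded with NULL.
- 8 l row(s) had no b match → kept, b columns NULL.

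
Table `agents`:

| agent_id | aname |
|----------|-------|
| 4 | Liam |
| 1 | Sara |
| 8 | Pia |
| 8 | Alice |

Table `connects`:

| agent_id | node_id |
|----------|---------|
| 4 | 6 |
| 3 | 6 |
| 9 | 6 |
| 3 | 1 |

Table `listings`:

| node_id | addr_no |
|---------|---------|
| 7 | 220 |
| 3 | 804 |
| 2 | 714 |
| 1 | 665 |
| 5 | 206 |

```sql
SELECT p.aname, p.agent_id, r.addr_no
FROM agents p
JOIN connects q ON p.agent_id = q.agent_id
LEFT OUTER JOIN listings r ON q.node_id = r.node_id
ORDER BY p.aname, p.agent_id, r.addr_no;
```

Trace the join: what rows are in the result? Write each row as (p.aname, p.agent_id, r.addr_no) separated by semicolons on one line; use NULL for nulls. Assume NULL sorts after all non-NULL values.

(Liam, 4, NULL)

Joins associate left-to-right: agents INNER JOIN connects on agent_id gives 1 intermediate row(s).
Then LEFT JOIN `listings r` on node_id: each of those 1 rows is kept; rows whose q.node_id has no match in r get NULL for r's columns.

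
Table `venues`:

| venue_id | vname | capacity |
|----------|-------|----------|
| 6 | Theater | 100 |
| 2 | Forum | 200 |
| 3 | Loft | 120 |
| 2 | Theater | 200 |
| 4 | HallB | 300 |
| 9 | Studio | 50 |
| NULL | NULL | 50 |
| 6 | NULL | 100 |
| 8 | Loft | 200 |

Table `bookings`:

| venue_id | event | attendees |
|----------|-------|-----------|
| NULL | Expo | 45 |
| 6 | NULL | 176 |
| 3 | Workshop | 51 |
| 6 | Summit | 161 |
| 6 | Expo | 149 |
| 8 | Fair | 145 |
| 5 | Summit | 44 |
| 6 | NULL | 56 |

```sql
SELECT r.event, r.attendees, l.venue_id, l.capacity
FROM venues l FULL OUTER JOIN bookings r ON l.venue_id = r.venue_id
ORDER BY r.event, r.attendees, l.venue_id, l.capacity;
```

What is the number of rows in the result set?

FULL OUTER JOIN keeps every row from both sides; unmatched rows get NULL for the other side's columns.
Matching on l.venue_id = r.venue_id. A NULL in a compared column never satisfies the condition.
Matched pairs: 10; unmatched l rows kept: 5; unmatched r rows kept: 2.
Total: 10 matched + 7 padded = 17 rows.

17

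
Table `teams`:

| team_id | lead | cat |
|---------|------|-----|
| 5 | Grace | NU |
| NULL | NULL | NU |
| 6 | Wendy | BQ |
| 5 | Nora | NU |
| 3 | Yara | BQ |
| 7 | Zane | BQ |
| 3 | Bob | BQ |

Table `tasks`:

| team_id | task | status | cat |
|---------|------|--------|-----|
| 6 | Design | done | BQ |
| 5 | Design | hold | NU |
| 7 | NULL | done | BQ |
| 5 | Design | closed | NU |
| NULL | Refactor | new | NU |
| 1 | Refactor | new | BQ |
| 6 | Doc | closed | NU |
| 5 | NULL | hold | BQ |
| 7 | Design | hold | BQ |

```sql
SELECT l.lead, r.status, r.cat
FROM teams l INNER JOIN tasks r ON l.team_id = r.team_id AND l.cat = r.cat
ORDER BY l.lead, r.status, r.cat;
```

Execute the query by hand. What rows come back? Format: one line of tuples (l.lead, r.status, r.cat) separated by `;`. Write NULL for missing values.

(Grace, closed, NU); (Grace, hold, NU); (Nora, closed, NU); (Nora, hold, NU); (Wendy, done, BQ); (Zane, done, BQ); (Zane, hold, BQ)

INNER JOIN keeps only pairs where the ON condition holds.
Matching on l.team_id = r.team_id AND l.cat = r.cat. A NULL in a compared column never satisfies the condition.
Matched pairs: 7.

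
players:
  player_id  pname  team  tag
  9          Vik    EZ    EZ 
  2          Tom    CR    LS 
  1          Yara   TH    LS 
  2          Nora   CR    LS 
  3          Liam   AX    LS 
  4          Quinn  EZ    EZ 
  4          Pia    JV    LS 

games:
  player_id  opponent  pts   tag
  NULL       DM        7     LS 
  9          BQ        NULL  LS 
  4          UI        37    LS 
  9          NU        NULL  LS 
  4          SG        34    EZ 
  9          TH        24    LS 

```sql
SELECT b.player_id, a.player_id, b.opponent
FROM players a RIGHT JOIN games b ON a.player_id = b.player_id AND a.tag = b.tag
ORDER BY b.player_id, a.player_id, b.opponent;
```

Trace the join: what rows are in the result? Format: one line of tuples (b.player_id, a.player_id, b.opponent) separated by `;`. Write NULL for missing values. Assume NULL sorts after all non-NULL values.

RIGHT JOIN keeps every row from `games`; unmatched rows get NULL for `players`'s columns.
Matching on a.player_id = b.player_id AND a.tag = b.tag. A NULL in a compared column never satisfies the condition.
Matched pairs: 2; unmatched b rows kept: 4.

(4, 4, SG); (4, 4, UI); (9, NULL, BQ); (9, NULL, NU); (9, NULL, TH); (NULL, NULL, DM)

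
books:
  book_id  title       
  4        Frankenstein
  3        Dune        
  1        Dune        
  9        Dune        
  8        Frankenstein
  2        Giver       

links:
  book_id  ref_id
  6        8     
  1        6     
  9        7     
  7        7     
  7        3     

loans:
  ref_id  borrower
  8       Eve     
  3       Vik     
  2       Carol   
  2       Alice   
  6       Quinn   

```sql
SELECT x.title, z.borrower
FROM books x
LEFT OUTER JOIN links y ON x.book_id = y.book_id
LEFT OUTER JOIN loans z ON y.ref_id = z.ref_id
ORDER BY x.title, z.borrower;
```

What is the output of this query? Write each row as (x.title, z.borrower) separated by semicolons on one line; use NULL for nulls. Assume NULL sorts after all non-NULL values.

(Dune, Quinn); (Dune, NULL); (Dune, NULL); (Frankenstein, NULL); (Frankenstein, NULL); (Giver, NULL)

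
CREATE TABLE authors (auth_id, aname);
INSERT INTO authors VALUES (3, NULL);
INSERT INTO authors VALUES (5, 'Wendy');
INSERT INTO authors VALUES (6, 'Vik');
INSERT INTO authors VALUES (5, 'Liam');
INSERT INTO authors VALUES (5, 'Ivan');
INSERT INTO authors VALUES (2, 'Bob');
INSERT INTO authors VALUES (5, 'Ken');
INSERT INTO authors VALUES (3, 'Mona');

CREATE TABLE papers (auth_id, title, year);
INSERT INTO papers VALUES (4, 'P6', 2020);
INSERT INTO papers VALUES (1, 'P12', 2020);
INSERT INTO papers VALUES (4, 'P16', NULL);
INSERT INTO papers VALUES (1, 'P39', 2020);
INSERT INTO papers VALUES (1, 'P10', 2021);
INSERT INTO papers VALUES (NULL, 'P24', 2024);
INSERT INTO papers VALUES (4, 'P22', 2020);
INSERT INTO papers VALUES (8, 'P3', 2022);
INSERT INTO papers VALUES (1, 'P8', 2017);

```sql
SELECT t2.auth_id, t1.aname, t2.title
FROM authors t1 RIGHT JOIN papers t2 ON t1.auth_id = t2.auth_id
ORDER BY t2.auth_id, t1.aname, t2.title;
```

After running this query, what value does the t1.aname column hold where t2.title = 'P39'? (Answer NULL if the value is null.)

NULL

RIGHT JOIN keeps every row from `papers`; unmatched rows get NULL for `authors`'s columns.
Matching on t1.auth_id = t2.auth_id. A NULL in a compared column never satisfies the condition.
- auth_id=3: no matching t2 row.
- auth_id=5: no matching t2 row.
- auth_id=6: no matching t2 row.
- auth_id=5: no matching t2 row.
- auth_id=5: no matching t2 row.
- auth_id=2: no matching t2 row.
- auth_id=5: no matching t2 row.
- auth_id=3: no matching t2 row.
- 9 t2 row(s) had no t1 match → kept, t1 columns NULL.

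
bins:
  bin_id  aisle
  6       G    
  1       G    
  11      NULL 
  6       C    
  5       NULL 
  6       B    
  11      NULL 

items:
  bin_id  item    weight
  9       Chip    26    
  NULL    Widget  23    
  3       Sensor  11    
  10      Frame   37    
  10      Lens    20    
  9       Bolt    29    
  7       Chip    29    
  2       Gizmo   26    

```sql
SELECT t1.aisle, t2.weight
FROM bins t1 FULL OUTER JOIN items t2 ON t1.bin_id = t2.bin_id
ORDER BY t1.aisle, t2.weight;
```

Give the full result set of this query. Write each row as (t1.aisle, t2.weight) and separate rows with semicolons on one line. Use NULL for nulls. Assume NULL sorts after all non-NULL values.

FULL OUTER JOIN keeps every row from both sides; unmatched rows get NULL for the other side's columns.
Matching on t1.bin_id = t2.bin_id. A NULL in a compared column never satisfies the condition.
- t1 (bin_id=6) has no partner → padded with NULL.
- t1 (bin_id=1) has no partner → padded with NULL.
- t1 (bin_id=11) has no partner → padded with NULL.
- t1 (bin_id=6) has no partner → padded with NULL.
- t1 (bin_id=5) has no partner → padded with NULL.
- t1 (bin_id=6) has no partner → padded with NULL.
- t1 (bin_id=11) has no partner → padded with NULL.
- 8 row(s) from t2 found no t1 partner → padded with NULL.

(B, NULL); (C, NULL); (G, NULL); (G, NULL); (NULL, 11); (NULL, 20); (NULL, 23); (NULL, 26); (NULL, 26); (NULL, 29); (NULL, 29); (NULL, 37); (NULL, NULL); (NULL, NULL); (NULL, NULL)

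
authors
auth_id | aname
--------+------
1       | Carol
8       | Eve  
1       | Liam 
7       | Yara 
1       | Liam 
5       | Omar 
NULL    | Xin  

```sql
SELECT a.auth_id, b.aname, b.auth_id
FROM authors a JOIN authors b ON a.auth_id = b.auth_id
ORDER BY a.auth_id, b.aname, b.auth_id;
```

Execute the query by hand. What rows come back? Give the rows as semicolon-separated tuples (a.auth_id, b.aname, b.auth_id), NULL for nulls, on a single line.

(1, Carol, 1); (1, Carol, 1); (1, Carol, 1); (1, Liam, 1); (1, Liam, 1); (1, Liam, 1); (1, Liam, 1); (1, Liam, 1); (1, Liam, 1); (5, Omar, 5); (7, Yara, 7); (8, Eve, 8)

INNER JOIN keeps only pairs where the ON condition holds.
Matching on a.auth_id = b.auth_id. A NULL in a compared column never satisfies the condition.
- a[0] auth_id=1 → 3 match(es) in b → 3 row(s).
- a[1] auth_id=8 → 1 match(es) in b → 1 row(s).
- a[2] auth_id=1 → 3 match(es) in b → 3 row(s).
- a[3] auth_id=7 → 1 match(es) in b → 1 row(s).
- a[4] auth_id=1 → 3 match(es) in b → 3 row(s).
- a[5] auth_id=5 → 1 match(es) in b → 1 row(s).
- a[6] auth_id=NULL → no match; dropped.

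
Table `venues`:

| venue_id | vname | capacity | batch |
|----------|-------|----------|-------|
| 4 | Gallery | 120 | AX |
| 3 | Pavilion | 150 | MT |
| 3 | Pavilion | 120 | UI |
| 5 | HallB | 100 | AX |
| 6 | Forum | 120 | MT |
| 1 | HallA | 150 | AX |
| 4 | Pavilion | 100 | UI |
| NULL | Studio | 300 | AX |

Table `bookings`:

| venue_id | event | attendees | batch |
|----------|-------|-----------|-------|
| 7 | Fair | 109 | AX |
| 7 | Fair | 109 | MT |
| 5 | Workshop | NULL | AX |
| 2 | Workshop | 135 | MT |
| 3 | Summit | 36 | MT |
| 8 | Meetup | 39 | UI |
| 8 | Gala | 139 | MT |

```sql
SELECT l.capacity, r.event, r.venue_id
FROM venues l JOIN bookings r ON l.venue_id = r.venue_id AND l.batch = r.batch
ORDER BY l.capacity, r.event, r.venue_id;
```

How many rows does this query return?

INNER JOIN keeps only pairs where the ON condition holds.
Matching on l.venue_id = r.venue_id AND l.batch = r.batch. A NULL in a compared column never satisfies the condition.
- l[0] venue_id=4, batch=AX → no match; dropped.
- l[1] venue_id=3, batch=MT → 1 match(es) in r → 1 row(s).
- l[2] venue_id=3, batch=UI → no match; dropped.
- l[3] venue_id=5, batch=AX → 1 match(es) in r → 1 row(s).
- l[4] venue_id=6, batch=MT → no match; dropped.
- l[5] venue_id=1, batch=AX → no match; dropped.
- l[6] venue_id=4, batch=UI → no match; dropped.
- l[7] venue_id=NULL, batch=AX → no match; dropped.
Total: 2 rows.

2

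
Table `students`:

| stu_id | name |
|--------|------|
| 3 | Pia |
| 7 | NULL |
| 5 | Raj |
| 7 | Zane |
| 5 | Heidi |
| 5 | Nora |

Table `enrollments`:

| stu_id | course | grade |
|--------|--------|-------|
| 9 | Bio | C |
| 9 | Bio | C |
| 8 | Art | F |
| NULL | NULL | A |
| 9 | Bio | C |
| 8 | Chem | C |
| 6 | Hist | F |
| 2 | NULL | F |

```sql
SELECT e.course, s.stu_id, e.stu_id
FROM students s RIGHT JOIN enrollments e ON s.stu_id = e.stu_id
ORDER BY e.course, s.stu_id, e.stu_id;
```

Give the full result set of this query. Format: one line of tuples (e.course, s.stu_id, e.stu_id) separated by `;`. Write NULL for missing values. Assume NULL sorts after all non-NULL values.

(Art, NULL, 8); (Bio, NULL, 9); (Bio, NULL, 9); (Bio, NULL, 9); (Chem, NULL, 8); (Hist, NULL, 6); (NULL, NULL, 2); (NULL, NULL, NULL)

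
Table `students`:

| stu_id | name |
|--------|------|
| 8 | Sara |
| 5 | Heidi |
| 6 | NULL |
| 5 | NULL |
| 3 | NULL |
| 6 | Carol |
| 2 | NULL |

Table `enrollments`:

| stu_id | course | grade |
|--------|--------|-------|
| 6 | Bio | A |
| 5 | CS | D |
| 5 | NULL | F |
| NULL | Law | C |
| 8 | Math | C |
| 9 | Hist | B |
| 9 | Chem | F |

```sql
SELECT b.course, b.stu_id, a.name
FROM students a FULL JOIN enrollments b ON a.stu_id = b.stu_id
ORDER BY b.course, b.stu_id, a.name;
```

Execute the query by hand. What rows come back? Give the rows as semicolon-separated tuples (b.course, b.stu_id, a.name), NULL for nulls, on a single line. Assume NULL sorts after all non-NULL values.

(Bio, 6, Carol); (Bio, 6, NULL); (CS, 5, Heidi); (CS, 5, NULL); (Chem, 9, NULL); (Hist, 9, NULL); (Law, NULL, NULL); (Math, 8, Sara); (NULL, 5, Heidi); (NULL, 5, NULL); (NULL, NULL, NULL); (NULL, NULL, NULL)

FULL OUTER JOIN keeps every row from both sides; unmatched rows get NULL for the other side's columns.
Matching on a.stu_id = b.stu_id. A NULL in a compared column never satisfies the condition.
- a[0] stu_id=8 → 1 match(es) in b → 1 row(s).
- a[1] stu_id=5 → 2 match(es) in b → 2 row(s).
- a[2] stu_id=6 → 1 match(es) in b → 1 row(s).
- a[3] stu_id=5 → 2 match(es) in b → 2 row(s).
- a[4] stu_id=3 → no match; kept with NULLs on the b side.
- a[5] stu_id=6 → 1 match(es) in b → 1 row(s).
- a[6] stu_id=2 → no match; kept with NULLs on the b side.
- 3 b row(s) had no a match → kept, a columns NULL.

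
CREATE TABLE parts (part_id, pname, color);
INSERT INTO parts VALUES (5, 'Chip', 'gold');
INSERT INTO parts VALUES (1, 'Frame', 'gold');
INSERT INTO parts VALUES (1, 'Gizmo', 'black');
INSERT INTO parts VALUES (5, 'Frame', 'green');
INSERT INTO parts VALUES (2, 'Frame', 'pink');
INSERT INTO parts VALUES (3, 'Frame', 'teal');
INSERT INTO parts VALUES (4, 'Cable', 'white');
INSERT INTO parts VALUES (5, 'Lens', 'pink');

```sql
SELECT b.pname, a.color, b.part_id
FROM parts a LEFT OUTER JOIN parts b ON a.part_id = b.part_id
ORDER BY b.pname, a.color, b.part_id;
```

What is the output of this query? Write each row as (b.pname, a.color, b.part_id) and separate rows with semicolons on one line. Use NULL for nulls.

LEFT JOIN keeps every row from `parts a`; unmatched rows get NULL for `parts b`'s columns.
Matching on a.part_id = b.part_id.
- a (part_id=5) pairs with 3 row(s) of b.
- a (part_id=1) pairs with 2 row(s) of b.
- a (part_id=1) pairs with 2 row(s) of b.
- a (part_id=5) pairs with 3 row(s) of b.
- a (part_id=2) pairs with 1 row(s) of b.
- a (part_id=3) pairs with 1 row(s) of b.
- a (part_id=4) pairs with 1 row(s) of b.
- a (part_id=5) pairs with 3 row(s) of b.

(Cable, white, 4); (Chip, gold, 5); (Chip, green, 5); (Chip, pink, 5); (Frame, black, 1); (Frame, gold, 1); (Frame, gold, 5); (Frame, green, 5); (Frame, pink, 2); (Frame, pink, 5); (Frame, teal, 3); (Gizmo, black, 1); (Gizmo, gold, 1); (Lens, gold, 5); (Lens, green, 5); (Lens, pink, 5)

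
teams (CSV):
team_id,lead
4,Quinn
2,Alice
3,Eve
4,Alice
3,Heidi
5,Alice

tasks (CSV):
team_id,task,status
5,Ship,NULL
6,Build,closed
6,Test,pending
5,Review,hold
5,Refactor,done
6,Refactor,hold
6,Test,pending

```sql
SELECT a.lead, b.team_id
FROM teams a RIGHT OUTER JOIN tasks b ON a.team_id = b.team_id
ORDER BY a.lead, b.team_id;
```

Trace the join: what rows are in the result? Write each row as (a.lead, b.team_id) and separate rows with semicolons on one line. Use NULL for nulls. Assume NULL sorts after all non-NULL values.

(Alice, 5); (Alice, 5); (Alice, 5); (NULL, 6); (NULL, 6); (NULL, 6); (NULL, 6)

RIGHT JOIN keeps every row from `tasks`; unmatched rows get NULL for `teams`'s columns.
Matching on a.team_id = b.team_id.
- team_id=4: no matching b row.
- team_id=2: no matching b row.
- team_id=3: no matching b row.
- team_id=4: no matching b row.
- team_id=3: no matching b row.
- team_id=5: 3 matching b row(s), so 3 row(s) emitted.
- 4 b row(s) had no a match → kept, a columns NULL.
After projecting and ordering:
a.lead | b.team_id
Alice | 5
Alice | 5
Alice | 5
NULL | 6
NULL | 6
NULL | 6
NULL | 6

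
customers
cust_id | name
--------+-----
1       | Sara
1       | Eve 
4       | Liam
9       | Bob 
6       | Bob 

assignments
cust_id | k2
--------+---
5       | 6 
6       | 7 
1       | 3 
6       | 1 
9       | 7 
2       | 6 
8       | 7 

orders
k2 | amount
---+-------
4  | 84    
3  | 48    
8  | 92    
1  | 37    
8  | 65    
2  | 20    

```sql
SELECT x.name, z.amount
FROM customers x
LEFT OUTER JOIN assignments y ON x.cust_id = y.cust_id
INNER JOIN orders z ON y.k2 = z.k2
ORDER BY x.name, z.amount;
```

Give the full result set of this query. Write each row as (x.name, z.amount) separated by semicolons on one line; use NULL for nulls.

Evaluate left to right. First `customers x LEFT JOIN assignments y` on cust_id: 6 row(s).
Then INNER JOIN `orders z` on k2: keep only rows whose y.k2 appears in z.

(Bob, 37); (Eve, 48); (Sara, 48)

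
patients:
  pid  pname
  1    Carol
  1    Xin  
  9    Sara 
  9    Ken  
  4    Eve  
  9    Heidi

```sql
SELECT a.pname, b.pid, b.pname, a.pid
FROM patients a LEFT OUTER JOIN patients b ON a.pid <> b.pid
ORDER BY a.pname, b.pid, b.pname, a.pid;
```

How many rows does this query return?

22

LEFT JOIN keeps every row from `patients a`; unmatched rows get NULL for `patients b`'s columns.
Matching on a.pid <> b.pid.
Matched pairs: 22; unmatched a rows kept: 0.
Total: 22 rows.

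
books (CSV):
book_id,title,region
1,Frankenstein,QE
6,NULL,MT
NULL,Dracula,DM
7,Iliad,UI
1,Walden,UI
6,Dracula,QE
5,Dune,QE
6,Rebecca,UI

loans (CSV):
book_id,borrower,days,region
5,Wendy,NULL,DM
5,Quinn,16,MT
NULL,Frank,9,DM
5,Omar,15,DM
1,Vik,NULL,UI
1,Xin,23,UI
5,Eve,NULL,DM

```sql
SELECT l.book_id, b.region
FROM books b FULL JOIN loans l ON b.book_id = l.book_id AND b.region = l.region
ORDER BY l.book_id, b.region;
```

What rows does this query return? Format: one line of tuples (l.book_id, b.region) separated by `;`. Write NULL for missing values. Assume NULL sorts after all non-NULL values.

(1, UI); (1, UI); (5, NULL); (5, NULL); (5, NULL); (5, NULL); (NULL, DM); (NULL, MT); (NULL, QE); (NULL, QE); (NULL, QE); (NULL, UI); (NULL, UI); (NULL, NULL)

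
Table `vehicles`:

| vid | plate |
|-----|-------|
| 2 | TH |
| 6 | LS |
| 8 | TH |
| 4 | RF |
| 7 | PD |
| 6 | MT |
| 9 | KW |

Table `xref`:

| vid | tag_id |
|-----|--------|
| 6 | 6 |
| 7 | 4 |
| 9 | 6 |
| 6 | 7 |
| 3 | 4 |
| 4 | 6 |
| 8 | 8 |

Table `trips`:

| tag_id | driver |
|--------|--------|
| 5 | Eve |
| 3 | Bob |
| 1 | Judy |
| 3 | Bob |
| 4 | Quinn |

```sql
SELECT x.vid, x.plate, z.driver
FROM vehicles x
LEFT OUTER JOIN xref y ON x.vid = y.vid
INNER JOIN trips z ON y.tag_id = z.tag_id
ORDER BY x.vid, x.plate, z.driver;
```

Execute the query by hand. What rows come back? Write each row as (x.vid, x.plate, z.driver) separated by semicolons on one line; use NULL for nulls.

(7, PD, Quinn)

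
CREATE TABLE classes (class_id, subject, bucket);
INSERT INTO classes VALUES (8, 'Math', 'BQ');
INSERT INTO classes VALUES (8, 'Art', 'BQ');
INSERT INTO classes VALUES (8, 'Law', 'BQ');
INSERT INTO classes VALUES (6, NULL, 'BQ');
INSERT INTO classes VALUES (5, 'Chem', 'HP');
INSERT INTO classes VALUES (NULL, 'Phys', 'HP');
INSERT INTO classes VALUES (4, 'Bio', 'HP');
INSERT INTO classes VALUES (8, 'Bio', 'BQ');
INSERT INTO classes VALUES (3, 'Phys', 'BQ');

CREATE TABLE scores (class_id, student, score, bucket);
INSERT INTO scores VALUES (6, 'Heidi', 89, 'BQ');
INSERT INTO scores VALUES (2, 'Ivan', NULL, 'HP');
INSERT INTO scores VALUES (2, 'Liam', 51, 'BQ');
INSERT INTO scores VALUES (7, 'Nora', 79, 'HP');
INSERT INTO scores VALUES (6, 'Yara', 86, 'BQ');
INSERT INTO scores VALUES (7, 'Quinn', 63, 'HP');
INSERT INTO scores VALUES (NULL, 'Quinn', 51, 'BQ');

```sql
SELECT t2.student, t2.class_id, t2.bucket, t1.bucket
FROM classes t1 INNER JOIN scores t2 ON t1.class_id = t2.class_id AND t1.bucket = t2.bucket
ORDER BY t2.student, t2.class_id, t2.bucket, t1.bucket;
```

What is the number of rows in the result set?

INNER JOIN keeps only pairs where the ON condition holds.
Matching on t1.class_id = t2.class_id AND t1.bucket = t2.bucket. A NULL in a compared column never satisfies the condition.
Matched pairs: 2.
Total: 2 rows.

2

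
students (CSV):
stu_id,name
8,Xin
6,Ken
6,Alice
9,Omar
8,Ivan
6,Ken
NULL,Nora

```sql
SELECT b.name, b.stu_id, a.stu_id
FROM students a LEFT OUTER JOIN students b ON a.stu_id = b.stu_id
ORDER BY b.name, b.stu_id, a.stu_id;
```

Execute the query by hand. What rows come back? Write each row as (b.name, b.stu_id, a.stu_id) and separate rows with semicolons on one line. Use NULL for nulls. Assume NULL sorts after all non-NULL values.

LEFT JOIN keeps every row from `students a`; unmatched rows get NULL for `students b`'s columns.
Matching on a.stu_id = b.stu_id. A NULL in a compared column never satisfies the condition.
- stu_id=8: 2 matching b row(s), so 2 row(s) emitted.
- stu_id=6: 3 matching b row(s), so 3 row(s) emitted.
- stu_id=6: 3 matching b row(s), so 3 row(s) emitted.
- stu_id=9: 1 matching b row(s), so 1 row(s) emitted.
- stu_id=8: 2 matching b row(s), so 2 row(s) emitted.
- stu_id=6: 3 matching b row(s), so 3 row(s) emitted.
- stu_id=NULL: no b row matches, row kept with b columns NULL.

(Alice, 6, 6); (Alice, 6, 6); (Alice, 6, 6); (Ivan, 8, 8); (Ivan, 8, 8); (Ken, 6, 6); (Ken, 6, 6); (Ken, 6, 6); (Ken, 6, 6); (Ken, 6, 6); (Ken, 6, 6); (Omar, 9, 9); (Xin, 8, 8); (Xin, 8, 8); (NULL, NULL, NULL)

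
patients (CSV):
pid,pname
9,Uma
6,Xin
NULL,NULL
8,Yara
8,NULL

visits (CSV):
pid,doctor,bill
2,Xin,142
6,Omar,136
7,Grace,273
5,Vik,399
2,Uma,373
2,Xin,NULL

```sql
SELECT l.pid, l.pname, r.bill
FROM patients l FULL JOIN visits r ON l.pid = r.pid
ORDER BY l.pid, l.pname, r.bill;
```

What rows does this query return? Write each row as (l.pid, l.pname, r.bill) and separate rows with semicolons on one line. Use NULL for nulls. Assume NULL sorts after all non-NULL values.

(6, Xin, 136); (8, Yara, NULL); (8, NULL, NULL); (9, Uma, NULL); (NULL, NULL, 142); (NULL, NULL, 273); (NULL, NULL, 373); (NULL, NULL, 399); (NULL, NULL, NULL); (NULL, NULL, NULL)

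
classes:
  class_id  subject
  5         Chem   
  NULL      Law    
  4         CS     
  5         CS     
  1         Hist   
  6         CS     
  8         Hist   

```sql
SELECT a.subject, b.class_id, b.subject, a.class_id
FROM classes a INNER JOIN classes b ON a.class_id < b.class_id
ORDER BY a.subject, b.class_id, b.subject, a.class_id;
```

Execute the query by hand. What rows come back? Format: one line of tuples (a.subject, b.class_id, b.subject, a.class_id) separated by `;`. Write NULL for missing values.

(CS, 5, CS, 4); (CS, 5, Chem, 4); (CS, 6, CS, 4); (CS, 6, CS, 5); (CS, 8, Hist, 4); (CS, 8, Hist, 5); (CS, 8, Hist, 6); (Chem, 6, CS, 5); (Chem, 8, Hist, 5); (Hist, 4, CS, 1); (Hist, 5, CS, 1); (Hist, 5, Chem, 1); (Hist, 6, CS, 1); (Hist, 8, Hist, 1)

INNER JOIN keeps only pairs where the ON condition holds.
Matching on a.class_id < b.class_id. A NULL in a compared column never satisfies the condition.
- a[0] class_id=5 → 2 match(es) in b → 2 row(s).
- a[1] class_id=NULL → no match; dropped.
- a[2] class_id=4 → 4 match(es) in b → 4 row(s).
- a[3] class_id=5 → 2 match(es) in b → 2 row(s).
- a[4] class_id=1 → 5 match(es) in b → 5 row(s).
- a[5] class_id=6 → 1 match(es) in b → 1 row(s).
- a[6] class_id=8 → no match; dropped.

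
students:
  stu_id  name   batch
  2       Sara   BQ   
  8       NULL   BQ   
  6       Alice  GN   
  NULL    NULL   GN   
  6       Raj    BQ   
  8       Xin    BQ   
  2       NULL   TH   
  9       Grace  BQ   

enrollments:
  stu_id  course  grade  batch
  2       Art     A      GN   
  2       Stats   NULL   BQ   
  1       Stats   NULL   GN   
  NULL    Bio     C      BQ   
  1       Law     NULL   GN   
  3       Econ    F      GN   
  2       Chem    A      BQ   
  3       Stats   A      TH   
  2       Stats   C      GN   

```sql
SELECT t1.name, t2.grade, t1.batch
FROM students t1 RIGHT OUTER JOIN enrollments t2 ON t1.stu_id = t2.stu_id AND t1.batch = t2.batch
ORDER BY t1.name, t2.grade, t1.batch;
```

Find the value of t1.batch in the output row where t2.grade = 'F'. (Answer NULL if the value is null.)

RIGHT JOIN keeps every row from `enrollments`; unmatched rows get NULL for `students`'s columns.
Matching on t1.stu_id = t2.stu_id AND t1.batch = t2.batch. A NULL in a compared column never satisfies the condition.
- t1 row (stu_id=2, batch=BQ): matches 2 t2 row(s) → 2 output row(s).
- t1 row (stu_id=8, batch=BQ): no match.
- t1 row (stu_id=6, batch=GN): no match.
- t1 row (stu_id=NULL, batch=GN): no match.
- t1 row (stu_id=6, batch=BQ): no match.
- t1 row (stu_id=8, batch=BQ): no match.
- t1 row (stu_id=2, batch=TH): no match.
- t1 row (stu_id=9, batch=BQ): no match.
- 7 t2 row(s) had no t1 match → kept, t1 columns NULL.

NULL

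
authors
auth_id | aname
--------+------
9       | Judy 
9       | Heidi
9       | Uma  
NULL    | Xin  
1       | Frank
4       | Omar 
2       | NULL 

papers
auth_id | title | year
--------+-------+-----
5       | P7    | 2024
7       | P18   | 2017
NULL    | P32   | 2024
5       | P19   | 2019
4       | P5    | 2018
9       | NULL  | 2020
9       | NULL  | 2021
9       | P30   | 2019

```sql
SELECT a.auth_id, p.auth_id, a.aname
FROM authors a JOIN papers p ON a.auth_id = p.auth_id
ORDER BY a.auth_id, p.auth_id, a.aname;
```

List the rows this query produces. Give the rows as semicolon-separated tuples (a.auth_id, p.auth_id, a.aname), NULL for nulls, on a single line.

INNER JOIN keeps only pairs where the ON condition holds.
Matching on a.auth_id = p.auth_id. A NULL in a compared column never satisfies the condition.
- auth_id=9: 3 matching p row(s), so 3 row(s) emitted.
- auth_id=9: 3 matching p row(s), so 3 row(s) emitted.
- auth_id=9: 3 matching p row(s), so 3 row(s) emitted.
- auth_id=NULL: no matching p row, dropped.
- auth_id=1: no matching p row, dropped.
- auth_id=4: 1 matching p row(s), so 1 row(s) emitted.
- auth_id=2: no matching p row, dropped.
After projecting and ordering:
a.auth_id | p.auth_id | a.aname
4 | 4 | Omar
9 | 9 | Heidi
9 | 9 | Heidi
9 | 9 | Heidi
9 | 9 | Judy
9 | 9 | Judy
9 | 9 | Judy
9 | 9 | Uma
9 | 9 | Uma
9 | 9 | Uma

(4, 4, Omar); (9, 9, Heidi); (9, 9, Heidi); (9, 9, Heidi); (9, 9, Judy); (9, 9, Judy); (9, 9, Judy); (9, 9, Uma); (9, 9, Uma); (9, 9, Uma)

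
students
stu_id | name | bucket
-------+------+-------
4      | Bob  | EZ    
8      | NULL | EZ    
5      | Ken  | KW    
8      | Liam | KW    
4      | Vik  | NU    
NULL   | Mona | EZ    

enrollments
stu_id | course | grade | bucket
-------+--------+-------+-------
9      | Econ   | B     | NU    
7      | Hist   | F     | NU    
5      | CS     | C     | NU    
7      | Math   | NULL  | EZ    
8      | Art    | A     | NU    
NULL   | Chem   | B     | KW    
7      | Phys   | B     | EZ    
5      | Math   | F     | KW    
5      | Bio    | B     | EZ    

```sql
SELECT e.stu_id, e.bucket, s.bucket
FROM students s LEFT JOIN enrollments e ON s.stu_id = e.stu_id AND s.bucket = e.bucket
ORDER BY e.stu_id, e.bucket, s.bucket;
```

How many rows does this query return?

6

LEFT JOIN keeps every row from `students`; unmatched rows get NULL for `enrollments`'s columns.
Matching on s.stu_id = e.stu_id AND s.bucket = e.bucket. A NULL in a compared column never satisfies the condition.
- s[0] stu_id=4, bucket=EZ → no match; kept with NULLs on the e side.
- s[1] stu_id=8, bucket=EZ → no match; kept with NULLs on the e side.
- s[2] stu_id=5, bucket=KW → 1 match(es) in e → 1 row(s).
- s[3] stu_id=8, bucket=KW → no match; kept with NULLs on the e side.
- s[4] stu_id=4, bucket=NU → no match; kept with NULLs on the e side.
- s[5] stu_id=NULL, bucket=EZ → no match; kept with NULLs on the e side.
Total: 1 matched + 5 padded = 6 rows.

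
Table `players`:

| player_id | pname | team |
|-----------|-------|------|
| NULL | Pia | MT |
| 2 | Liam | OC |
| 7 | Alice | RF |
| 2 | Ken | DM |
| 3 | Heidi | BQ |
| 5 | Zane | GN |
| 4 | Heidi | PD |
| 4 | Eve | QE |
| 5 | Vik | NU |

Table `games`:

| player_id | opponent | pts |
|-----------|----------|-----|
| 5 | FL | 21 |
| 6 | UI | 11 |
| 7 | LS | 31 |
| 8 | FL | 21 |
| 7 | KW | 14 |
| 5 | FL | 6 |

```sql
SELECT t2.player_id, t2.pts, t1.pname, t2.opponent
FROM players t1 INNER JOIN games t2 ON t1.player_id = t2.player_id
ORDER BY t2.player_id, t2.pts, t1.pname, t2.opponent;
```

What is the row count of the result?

6

INNER JOIN keeps only pairs where the ON condition holds.
Matching on t1.player_id = t2.player_id. A NULL in a compared column never satisfies the condition.
- t1 (player_id=NULL) has no partner → excluded.
- t1 (player_id=2) has no partner → excluded.
- t1 (player_id=7) pairs with 2 row(s) of t2.
- t1 (player_id=2) has no partner → excluded.
- t1 (player_id=3) has no partner → excluded.
- t1 (player_id=5) pairs with 2 row(s) of t2.
- t1 (player_id=4) has no partner → excluded.
- t1 (player_id=4) has no partner → excluded.
- t1 (player_id=5) pairs with 2 row(s) of t2.
Total: 6 rows.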